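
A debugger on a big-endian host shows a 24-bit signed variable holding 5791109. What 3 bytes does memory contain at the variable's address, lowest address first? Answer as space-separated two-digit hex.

5791109 in hexadecimal, padded to 24 bits, is 0x585D85.
Split into bytes (most-significant first): 58 5D 85.
Big-endian stores the most-significant byte at the lowest address.
So the memory order matches the most-significant-first order: 58 5D 85.

58 5D 85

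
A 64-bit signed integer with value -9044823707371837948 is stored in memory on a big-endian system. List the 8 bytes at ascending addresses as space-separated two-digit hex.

Two's complement of -9044823707371837948 in 64 bits: 9044823707371837948 = 0x7D85AB3D85EE19FC; invert → 0x827A54C27A11E603; add 1 → 0x827A54C27A11E604.
Split into bytes (most-significant first): 82 7A 54 C2 7A 11 E6 04.
Big-endian: lowest address holds the most-significant byte.
So the memory order matches the most-significant-first order: 82 7A 54 C2 7A 11 E6 04.

82 7A 54 C2 7A 11 E6 04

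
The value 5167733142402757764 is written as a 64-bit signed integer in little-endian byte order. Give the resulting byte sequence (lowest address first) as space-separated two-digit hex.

84 F4 ED C6 E9 79 B7 47

5167733142402757764 in hexadecimal, padded to 64 bits, is 0x47B779E9C6EDF484.
Split into bytes (most-significant first): 47 B7 79 E9 C6 ED F4 84.
Little-endian stores the least-significant byte at the lowest address.
So at ascending addresses the bytes are 84 F4 ED C6 E9 79 B7 47.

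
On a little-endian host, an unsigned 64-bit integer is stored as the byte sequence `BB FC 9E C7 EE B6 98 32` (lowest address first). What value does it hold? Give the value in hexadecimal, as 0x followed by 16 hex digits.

In little-endian order the low byte comes first in memory.
Reassemble most-significant byte first: 32 98 B6 EE C7 9E FC BB → 0x3298B6EEC79EFCBB.

0x3298B6EEC79EFCBB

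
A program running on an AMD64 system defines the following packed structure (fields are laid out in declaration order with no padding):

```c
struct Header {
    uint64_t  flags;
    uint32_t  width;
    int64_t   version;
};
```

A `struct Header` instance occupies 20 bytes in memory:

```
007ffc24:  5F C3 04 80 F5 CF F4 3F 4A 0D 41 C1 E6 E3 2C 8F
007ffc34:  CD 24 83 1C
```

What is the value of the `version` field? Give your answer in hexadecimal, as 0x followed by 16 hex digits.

`version` follows `flags` (8 B), `width` (4 B), so it starts at offset 8 + 4 = 12 and occupies 8 bytes.
Bytes at offsets 12..19: E6 E3 2C 8F CD 24 83 1C.
In little-endian order the low byte comes first in memory.
Reassemble most-significant byte first: 1C 83 24 CD 8F 2C E3 E6 → 0x1C8324CD8F2CE3E6.

0x1C8324CD8F2CE3E6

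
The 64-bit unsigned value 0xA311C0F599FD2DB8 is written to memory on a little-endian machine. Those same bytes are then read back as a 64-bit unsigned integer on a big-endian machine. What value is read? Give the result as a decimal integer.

Stored little-endian, the bytes at ascending addresses are B8 2D FD 99 F5 C0 11 A3.
Read back as big-endian, the last byte is least significant, giving 0xB82DFD99F5C011A3.
0xB82DFD99F5C011A3 = 13271542514625548707.

13271542514625548707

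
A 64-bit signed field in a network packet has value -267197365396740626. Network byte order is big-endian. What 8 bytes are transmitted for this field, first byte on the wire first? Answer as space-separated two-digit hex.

Two's complement of -267197365396740626 in 64 bits: 267197365396740626 = 0x03B5469691649A12; invert → 0xFC4AB9696E9B65ED; add 1 → 0xFC4AB9696E9B65EE.
Split into bytes (most-significant first): FC 4A B9 69 6E 9B 65 EE.
Big-endian: lowest address holds the most-significant byte.
So the memory order matches the most-significant-first order: FC 4A B9 69 6E 9B 65 EE.

FC 4A B9 69 6E 9B 65 EE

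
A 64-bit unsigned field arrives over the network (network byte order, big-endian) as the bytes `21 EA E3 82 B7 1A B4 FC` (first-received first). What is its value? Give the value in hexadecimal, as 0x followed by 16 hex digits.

In big-endian order the high byte comes first in memory.
The bytes are already most-significant first: 0x21EAE382B71AB4FC.

0x21EAE382B71AB4FC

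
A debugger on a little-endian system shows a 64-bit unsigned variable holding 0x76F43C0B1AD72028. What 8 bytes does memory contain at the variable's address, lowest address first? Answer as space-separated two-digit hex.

28 20 D7 1A 0B 3C F4 76

Split into bytes (most-significant first): 76 F4 3C 0B 1A D7 20 28.
In little-endian order the low byte comes first in memory.
So at ascending addresses the bytes are 28 20 D7 1A 0B 3C F4 76.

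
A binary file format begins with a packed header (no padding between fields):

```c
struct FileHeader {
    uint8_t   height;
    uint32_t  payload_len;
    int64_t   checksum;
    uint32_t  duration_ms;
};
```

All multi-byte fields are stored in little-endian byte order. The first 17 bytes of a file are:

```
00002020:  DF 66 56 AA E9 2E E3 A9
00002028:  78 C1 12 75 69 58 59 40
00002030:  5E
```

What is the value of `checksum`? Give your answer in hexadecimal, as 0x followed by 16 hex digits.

0x697512C178A9E32E

`checksum` follows `height` (1 B), `payload_len` (4 B), so it starts at offset 1 + 4 = 5 and occupies 8 bytes.
Bytes at offsets 5..12: 2E E3 A9 78 C1 12 75 69.
In little-endian order the low byte comes first in memory.
Reassemble most-significant byte first: 69 75 12 C1 78 A9 E3 2E → 0x697512C178A9E32E.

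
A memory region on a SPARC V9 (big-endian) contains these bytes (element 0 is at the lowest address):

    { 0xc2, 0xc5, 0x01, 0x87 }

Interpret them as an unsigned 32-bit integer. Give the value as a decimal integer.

Big-endian: lowest address holds the most-significant byte.
The bytes are already most-significant first: 0xC2C50187.
0xC2C50187 = 3267690887.

3267690887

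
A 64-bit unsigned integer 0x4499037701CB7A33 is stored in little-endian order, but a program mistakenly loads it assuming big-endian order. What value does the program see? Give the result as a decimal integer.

Stored little-endian, the bytes at ascending addresses are 33 7A CB 01 77 03 99 44.
Read back as big-endian, the last byte is least significant, giving 0x337ACB0177039944.
0x337ACB0177039944 = 3709500450245155140.

3709500450245155140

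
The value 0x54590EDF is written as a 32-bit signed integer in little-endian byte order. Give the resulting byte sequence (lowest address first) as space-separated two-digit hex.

Split into bytes (most-significant first): 54 59 0E DF.
Little-endian stores the least-significant byte at the lowest address.
So at ascending addresses the bytes are DF 0E 59 54.

DF 0E 59 54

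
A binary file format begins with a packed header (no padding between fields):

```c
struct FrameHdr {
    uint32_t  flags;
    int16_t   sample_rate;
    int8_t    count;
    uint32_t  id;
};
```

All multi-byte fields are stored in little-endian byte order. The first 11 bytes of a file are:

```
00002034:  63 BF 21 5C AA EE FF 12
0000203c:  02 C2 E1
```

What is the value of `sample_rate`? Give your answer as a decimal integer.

-4438

`sample_rate` follows `flags` (4 bytes), so it starts at byte offset 4 and occupies 2 bytes.
Bytes at offsets 4..5: AA EE.
In little-endian order the low byte comes first in memory.
Reassemble most-significant byte first: EE AA → 0xEEAA.
Top bit is set, so as a signed 16-bit value this is 0xEEAA − 2^16 = -4438.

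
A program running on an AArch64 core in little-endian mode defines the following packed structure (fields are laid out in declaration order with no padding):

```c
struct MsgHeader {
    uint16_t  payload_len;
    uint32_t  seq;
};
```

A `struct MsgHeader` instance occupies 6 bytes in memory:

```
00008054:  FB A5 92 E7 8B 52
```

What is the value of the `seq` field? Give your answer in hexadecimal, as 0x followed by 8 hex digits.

0x528BE792

`seq` follows `payload_len` (2 bytes), so it starts at byte offset 2 and occupies 4 bytes.
Bytes at offsets 2..5: 92 E7 8B 52.
Little-endian: lowest address holds the least-significant byte.
Reassemble most-significant byte first: 52 8B E7 92 → 0x528BE792.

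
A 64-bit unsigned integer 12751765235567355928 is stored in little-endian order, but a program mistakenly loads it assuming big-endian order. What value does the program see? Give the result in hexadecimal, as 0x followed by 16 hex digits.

12751765235567355928 in 64-bit hexadecimal is 0xB0F75EEB852AE818.
Stored little-endian, the bytes at ascending addresses are 18 E8 2A 85 EB 5E F7 B0.
Read back as big-endian, the last byte is least significant, giving 0x18E82A85EB5EF7B0.

0x18E82A85EB5EF7B0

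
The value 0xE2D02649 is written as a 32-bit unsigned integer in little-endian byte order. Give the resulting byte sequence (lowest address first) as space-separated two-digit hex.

49 26 D0 E2

Split into bytes (most-significant first): E2 D0 26 49.
In little-endian order the low byte comes first in memory.
So at ascending addresses the bytes are 49 26 D0 E2.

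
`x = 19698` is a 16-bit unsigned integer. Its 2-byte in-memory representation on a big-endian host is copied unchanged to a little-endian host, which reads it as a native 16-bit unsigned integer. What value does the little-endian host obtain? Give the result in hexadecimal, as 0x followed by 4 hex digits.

0xF24C

19698 in 16-bit hexadecimal is 0x4CF2.
Stored big-endian, the bytes at ascending addresses are 4C F2.
Read back as little-endian, the first byte is least significant, giving 0xF24C.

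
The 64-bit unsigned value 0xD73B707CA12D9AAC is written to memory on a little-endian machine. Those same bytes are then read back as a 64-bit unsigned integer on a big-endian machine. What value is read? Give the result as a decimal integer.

12437303492537760727

Stored little-endian, the bytes at ascending addresses are AC 9A 2D A1 7C 70 3B D7.
Read back as big-endian, the last byte is least significant, giving 0xAC9A2DA17C703BD7.
0xAC9A2DA17C703BD7 = 12437303492537760727.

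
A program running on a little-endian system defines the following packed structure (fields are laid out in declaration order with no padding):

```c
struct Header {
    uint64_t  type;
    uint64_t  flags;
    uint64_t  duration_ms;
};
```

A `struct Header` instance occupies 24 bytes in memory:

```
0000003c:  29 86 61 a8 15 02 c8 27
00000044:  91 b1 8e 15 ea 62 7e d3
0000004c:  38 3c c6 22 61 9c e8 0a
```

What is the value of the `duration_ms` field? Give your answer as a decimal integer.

786050075985329208

`duration_ms` follows `type` (8 B), `flags` (8 B), so it starts at offset 8 + 8 = 16 and occupies 8 bytes.
Bytes at offsets 16..23: 38 3C C6 22 61 9C E8 0A.
Little-endian: lowest address holds the least-significant byte.
Reassemble most-significant byte first: 0A E8 9C 61 22 C6 3C 38 → 0x0AE89C6122C63C38.
0x0AE89C6122C63C38 = 786050075985329208.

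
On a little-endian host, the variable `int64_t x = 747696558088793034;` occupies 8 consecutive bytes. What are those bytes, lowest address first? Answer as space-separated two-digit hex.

747696558088793034 in hexadecimal, padded to 64 bits, is 0x0A605A0EE0AA2BCA.
Split into bytes (most-significant first): 0A 60 5A 0E E0 AA 2B CA.
Little-endian: lowest address holds the least-significant byte.
So at ascending addresses the bytes are CA 2B AA E0 0E 5A 60 0A.

CA 2B AA E0 0E 5A 60 0A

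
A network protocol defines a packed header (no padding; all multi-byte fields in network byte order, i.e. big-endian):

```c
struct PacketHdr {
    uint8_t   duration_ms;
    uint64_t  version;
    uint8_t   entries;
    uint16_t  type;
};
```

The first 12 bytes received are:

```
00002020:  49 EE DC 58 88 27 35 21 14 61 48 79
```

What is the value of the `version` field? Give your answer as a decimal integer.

`version` follows `duration_ms` (1 byte), so it starts at byte offset 1 and occupies 8 bytes.
Bytes at offsets 1..8: EE DC 58 88 27 35 21 14.
Big-endian: lowest address holds the most-significant byte.
The bytes are already most-significant first: 0xEEDC588827352114.
0xEEDC588827352114 = 17211729217699782932.

17211729217699782932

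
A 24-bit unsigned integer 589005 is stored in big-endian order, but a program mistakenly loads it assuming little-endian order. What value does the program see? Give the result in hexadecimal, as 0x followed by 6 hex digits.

0xCDFC08

589005 in 24-bit hexadecimal is 0x08FCCD.
Stored big-endian, the bytes at ascending addresses are 08 FC CD.
Read back as little-endian, the first byte is least significant, giving 0xCDFC08.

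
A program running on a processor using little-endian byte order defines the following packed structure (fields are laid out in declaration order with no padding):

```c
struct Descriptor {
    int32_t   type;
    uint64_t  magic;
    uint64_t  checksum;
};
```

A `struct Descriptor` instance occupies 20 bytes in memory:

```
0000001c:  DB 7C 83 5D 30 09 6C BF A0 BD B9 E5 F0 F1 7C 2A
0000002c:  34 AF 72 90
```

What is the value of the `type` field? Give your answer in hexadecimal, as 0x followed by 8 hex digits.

0x5D837CDB

`type` is the first field, at byte offset 0, occupying 4 bytes.
Bytes at offsets 0..3: DB 7C 83 5D.
Little-endian: lowest address holds the least-significant byte.
Reassemble most-significant byte first: 5D 83 7C DB → 0x5D837CDB.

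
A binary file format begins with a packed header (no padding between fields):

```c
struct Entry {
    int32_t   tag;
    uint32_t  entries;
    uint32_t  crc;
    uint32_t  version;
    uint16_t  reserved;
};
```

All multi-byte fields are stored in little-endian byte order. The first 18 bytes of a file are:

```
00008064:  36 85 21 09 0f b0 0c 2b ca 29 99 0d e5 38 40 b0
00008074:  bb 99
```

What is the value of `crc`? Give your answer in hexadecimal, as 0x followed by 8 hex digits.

0x0D9929CA

`crc` follows `tag` (4 B), `entries` (4 B), so it starts at offset 4 + 4 = 8 and occupies 4 bytes.
Bytes at offsets 8..11: CA 29 99 0D.
Little-endian stores the least-significant byte at the lowest address.
Reassemble most-significant byte first: 0D 99 29 CA → 0x0D9929CA.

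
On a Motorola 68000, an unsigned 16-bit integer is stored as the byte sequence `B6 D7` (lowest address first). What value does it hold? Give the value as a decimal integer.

46807

In big-endian order the high byte comes first in memory.
The bytes are already most-significant first: 0xB6D7.
0xB6D7 = 46807.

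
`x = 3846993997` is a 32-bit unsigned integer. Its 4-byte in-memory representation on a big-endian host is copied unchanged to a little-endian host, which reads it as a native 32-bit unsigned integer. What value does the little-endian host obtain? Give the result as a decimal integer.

1299729637

3846993997 in 32-bit hexadecimal is 0xE54C784D.
Stored big-endian, the bytes at ascending addresses are E5 4C 78 4D.
Read back as little-endian, the first byte is least significant, giving 0x4D784CE5.
0x4D784CE5 = 1299729637.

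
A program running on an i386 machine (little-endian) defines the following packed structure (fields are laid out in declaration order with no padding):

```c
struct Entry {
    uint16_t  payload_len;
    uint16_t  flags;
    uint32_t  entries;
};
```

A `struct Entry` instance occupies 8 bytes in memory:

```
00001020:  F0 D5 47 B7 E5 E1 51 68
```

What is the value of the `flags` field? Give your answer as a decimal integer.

`flags` follows `payload_len` (2 bytes), so it starts at byte offset 2 and occupies 2 bytes.
Bytes at offsets 2..3: 47 B7.
Little-endian: lowest address holds the least-significant byte.
Reassemble most-significant byte first: B7 47 → 0xB747.
0xB747 = 46919.

46919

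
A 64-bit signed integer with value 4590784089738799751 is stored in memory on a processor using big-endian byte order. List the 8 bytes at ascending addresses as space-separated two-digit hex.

3F B5 BD CE 7D 65 6A 87

4590784089738799751 in hexadecimal, padded to 64 bits, is 0x3FB5BDCE7D656A87.
Split into bytes (most-significant first): 3F B5 BD CE 7D 65 6A 87.
In big-endian order the high byte comes first in memory.
So the memory order matches the most-significant-first order: 3F B5 BD CE 7D 65 6A 87.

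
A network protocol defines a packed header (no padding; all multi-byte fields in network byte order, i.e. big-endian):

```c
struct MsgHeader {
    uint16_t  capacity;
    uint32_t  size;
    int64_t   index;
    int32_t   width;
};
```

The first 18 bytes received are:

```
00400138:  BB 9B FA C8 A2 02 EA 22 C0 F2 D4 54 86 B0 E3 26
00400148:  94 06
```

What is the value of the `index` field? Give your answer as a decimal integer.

`index` follows `capacity` (2 B), `size` (4 B), so it starts at offset 2 + 4 = 6 and occupies 8 bytes.
Bytes at offsets 6..13: EA 22 C0 F2 D4 54 86 B0.
Big-endian stores the most-significant byte at the lowest address.
The bytes are already most-significant first: 0xEA22C0F2D45486B0.
Top bit is set, so as a signed 64-bit value this is 0xEA22C0F2D45486B0 − 2^64 = -1575484770449324368.

-1575484770449324368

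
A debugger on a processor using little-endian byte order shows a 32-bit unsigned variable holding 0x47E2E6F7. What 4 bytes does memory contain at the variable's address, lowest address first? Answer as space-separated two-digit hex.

Split into bytes (most-significant first): 47 E2 E6 F7.
Little-endian: lowest address holds the least-significant byte.
So at ascending addresses the bytes are F7 E6 E2 47.

F7 E6 E2 47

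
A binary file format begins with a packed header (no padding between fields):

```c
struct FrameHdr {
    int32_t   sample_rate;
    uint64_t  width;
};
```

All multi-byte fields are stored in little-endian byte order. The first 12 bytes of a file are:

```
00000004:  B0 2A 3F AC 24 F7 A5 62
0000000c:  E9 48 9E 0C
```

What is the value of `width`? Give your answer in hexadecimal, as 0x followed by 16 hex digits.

`width` follows `sample_rate` (4 bytes), so it starts at byte offset 4 and occupies 8 bytes.
Bytes at offsets 4..11: 24 F7 A5 62 E9 48 9E 0C.
In little-endian order the low byte comes first in memory.
Reassemble most-significant byte first: 0C 9E 48 E9 62 A5 F7 24 → 0x0C9E48E962A5F724.

0x0C9E48E962A5F724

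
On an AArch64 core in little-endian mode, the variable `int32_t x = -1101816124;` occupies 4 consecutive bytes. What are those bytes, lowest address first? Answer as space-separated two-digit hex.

Two's complement of -1101816124 in 32 bits: 1101816124 = 0x41AC613C; invert → 0xBE539EC3; add 1 → 0xBE539EC4.
Split into bytes (most-significant first): BE 53 9E C4.
Little-endian stores the least-significant byte at the lowest address.
So at ascending addresses the bytes are C4 9E 53 BE.

C4 9E 53 BE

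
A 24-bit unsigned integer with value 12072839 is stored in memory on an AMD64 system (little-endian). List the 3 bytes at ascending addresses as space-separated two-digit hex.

87 37 B8

12072839 in hexadecimal, padded to 24 bits, is 0xB83787.
Split into bytes (most-significant first): B8 37 87.
Little-endian: lowest address holds the least-significant byte.
So at ascending addresses the bytes are 87 37 B8.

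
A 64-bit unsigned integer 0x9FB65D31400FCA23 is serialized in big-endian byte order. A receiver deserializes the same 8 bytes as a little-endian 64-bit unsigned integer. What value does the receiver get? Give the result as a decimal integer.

2578890505003579039

Stored big-endian, the bytes at ascending addresses are 9F B6 5D 31 40 0F CA 23.
Read back as little-endian, the first byte is least significant, giving 0x23CA0F40315DB69F.
0x23CA0F40315DB69F = 2578890505003579039.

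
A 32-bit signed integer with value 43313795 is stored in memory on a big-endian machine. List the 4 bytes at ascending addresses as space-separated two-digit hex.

43313795 in hexadecimal, padded to 32 bits, is 0x0294EA83.
Split into bytes (most-significant first): 02 94 EA 83.
Big-endian stores the most-significant byte at the lowest address.
So the memory order matches the most-significant-first order: 02 94 EA 83.

02 94 EA 83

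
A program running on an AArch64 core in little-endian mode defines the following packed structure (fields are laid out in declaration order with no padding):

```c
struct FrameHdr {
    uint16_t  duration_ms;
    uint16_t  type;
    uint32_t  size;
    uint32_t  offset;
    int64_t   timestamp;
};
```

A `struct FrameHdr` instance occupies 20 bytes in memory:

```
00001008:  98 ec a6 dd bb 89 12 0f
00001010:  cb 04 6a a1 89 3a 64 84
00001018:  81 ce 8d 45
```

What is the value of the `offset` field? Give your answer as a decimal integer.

2708079819

`offset` follows `duration_ms` (2 B), `type` (2 B), `size` (4 B), so it starts at offset 2 + 2 + 4 = 8 and occupies 4 bytes.
Bytes at offsets 8..11: CB 04 6A A1.
In little-endian order the low byte comes first in memory.
Reassemble most-significant byte first: A1 6A 04 CB → 0xA16A04CB.
0xA16A04CB = 2708079819.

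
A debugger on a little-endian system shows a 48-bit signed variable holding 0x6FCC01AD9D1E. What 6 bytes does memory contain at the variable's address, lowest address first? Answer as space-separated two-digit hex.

1E 9D AD 01 CC 6F

Split into bytes (most-significant first): 6F CC 01 AD 9D 1E.
In little-endian order the low byte comes first in memory.
So at ascending addresses the bytes are 1E 9D AD 01 CC 6F.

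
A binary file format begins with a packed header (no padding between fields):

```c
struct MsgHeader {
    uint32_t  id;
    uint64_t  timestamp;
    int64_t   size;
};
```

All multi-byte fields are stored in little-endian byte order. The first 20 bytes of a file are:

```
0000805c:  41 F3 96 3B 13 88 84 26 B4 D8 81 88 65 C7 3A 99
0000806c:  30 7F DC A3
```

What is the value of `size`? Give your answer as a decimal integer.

`size` follows `id` (4 B), `timestamp` (8 B), so it starts at offset 4 + 8 = 12 and occupies 8 bytes.
Bytes at offsets 12..19: 65 C7 3A 99 30 7F DC A3.
Little-endian stores the least-significant byte at the lowest address.
Reassemble most-significant byte first: A3 DC 7F 30 99 3A C7 65 → 0xA3DC7F30993AC765.
Top bit is set, so as a signed 64-bit value this is 0xA3DC7F30993AC765 − 2^64 = -6639291903945029787.

-6639291903945029787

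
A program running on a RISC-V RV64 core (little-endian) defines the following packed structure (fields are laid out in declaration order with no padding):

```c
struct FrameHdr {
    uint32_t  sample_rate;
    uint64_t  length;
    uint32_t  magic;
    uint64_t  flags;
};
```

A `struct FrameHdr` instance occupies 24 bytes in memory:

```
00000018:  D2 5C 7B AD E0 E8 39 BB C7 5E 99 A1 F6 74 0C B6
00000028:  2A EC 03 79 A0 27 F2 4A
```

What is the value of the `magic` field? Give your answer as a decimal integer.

`magic` follows `sample_rate` (4 B), `length` (8 B), so it starts at offset 4 + 8 = 12 and occupies 4 bytes.
Bytes at offsets 12..15: F6 74 0C B6.
In little-endian order the low byte comes first in memory.
Reassemble most-significant byte first: B6 0C 74 F6 → 0xB60C74F6.
0xB60C74F6 = 3054269686.

3054269686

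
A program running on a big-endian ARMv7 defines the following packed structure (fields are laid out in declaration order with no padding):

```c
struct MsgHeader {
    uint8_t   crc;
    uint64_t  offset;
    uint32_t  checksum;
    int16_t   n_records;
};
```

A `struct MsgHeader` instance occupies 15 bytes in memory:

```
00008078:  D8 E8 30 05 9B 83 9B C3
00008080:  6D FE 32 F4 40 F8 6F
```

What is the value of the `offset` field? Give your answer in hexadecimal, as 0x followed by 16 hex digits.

`offset` follows `crc` (1 byte), so it starts at byte offset 1 and occupies 8 bytes.
Bytes at offsets 1..8: E8 30 05 9B 83 9B C3 6D.
In big-endian order the high byte comes first in memory.
The bytes are already most-significant first: 0xE830059B839BC36D.

0xE830059B839BC36D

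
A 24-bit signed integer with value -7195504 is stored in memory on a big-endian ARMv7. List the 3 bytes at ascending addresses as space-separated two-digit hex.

92 34 90

Two's complement of -7195504 in 24 bits: 7195504 = 0x6DCB70; invert → 0x92348F; add 1 → 0x923490.
Split into bytes (most-significant first): 92 34 90.
Big-endian: lowest address holds the most-significant byte.
So the memory order matches the most-significant-first order: 92 34 90.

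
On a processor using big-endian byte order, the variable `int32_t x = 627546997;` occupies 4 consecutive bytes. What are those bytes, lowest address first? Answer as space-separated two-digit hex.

627546997 in hexadecimal, padded to 32 bits, is 0x25679B75.
Split into bytes (most-significant first): 25 67 9B 75.
Big-endian: lowest address holds the most-significant byte.
So the memory order matches the most-significant-first order: 25 67 9B 75.

25 67 9B 75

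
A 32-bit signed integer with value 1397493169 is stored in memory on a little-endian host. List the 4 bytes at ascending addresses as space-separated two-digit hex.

1397493169 in hexadecimal, padded to 32 bits, is 0x534C0DB1.
Split into bytes (most-significant first): 53 4C 0D B1.
Little-endian: lowest address holds the least-significant byte.
So at ascending addresses the bytes are B1 0D 4C 53.

B1 0D 4C 53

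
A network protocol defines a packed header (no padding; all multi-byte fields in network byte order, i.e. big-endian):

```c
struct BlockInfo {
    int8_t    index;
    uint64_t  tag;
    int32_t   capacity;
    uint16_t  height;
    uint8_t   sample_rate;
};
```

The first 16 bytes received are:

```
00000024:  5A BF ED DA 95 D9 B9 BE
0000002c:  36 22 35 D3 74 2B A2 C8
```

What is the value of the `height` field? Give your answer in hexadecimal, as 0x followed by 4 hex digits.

`height` follows `index` (1 B), `tag` (8 B), `capacity` (4 B), so it starts at offset 1 + 8 + 4 = 13 and occupies 2 bytes.
Bytes at offsets 13..14: 2B A2.
In big-endian order the high byte comes first in memory.
The bytes are already most-significant first: 0x2BA2.

0x2BA2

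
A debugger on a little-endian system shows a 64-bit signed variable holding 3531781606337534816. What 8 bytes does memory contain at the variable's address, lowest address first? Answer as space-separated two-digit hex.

3531781606337534816 in hexadecimal, padded to 64 bits, is 0x310368A8A601DB60.
Split into bytes (most-significant first): 31 03 68 A8 A6 01 DB 60.
In little-endian order the low byte comes first in memory.
So at ascending addresses the bytes are 60 DB 01 A6 A8 68 03 31.

60 DB 01 A6 A8 68 03 31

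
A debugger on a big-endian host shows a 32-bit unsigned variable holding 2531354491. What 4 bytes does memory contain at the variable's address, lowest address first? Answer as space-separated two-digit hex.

96 E1 67 7B

2531354491 in hexadecimal, padded to 32 bits, is 0x96E1677B.
Split into bytes (most-significant first): 96 E1 67 7B.
Big-endian stores the most-significant byte at the lowest address.
So the memory order matches the most-significant-first order: 96 E1 67 7B.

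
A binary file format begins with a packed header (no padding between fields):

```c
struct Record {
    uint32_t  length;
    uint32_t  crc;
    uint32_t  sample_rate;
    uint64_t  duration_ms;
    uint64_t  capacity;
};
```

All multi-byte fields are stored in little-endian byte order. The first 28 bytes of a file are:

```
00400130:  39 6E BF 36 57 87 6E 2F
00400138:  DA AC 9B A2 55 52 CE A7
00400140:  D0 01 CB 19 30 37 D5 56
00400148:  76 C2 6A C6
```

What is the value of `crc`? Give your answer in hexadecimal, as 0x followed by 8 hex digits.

`crc` follows `length` (4 bytes), so it starts at byte offset 4 and occupies 4 bytes.
Bytes at offsets 4..7: 57 87 6E 2F.
Little-endian: lowest address holds the least-significant byte.
Reassemble most-significant byte first: 2F 6E 87 57 → 0x2F6E8757.

0x2F6E8757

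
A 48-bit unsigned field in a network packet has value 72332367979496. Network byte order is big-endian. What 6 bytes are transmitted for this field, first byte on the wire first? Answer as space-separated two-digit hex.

41 C9 31 19 63 E8

72332367979496 in hexadecimal, padded to 48 bits, is 0x41C9311963E8.
Split into bytes (most-significant first): 41 C9 31 19 63 E8.
Big-endian: lowest address holds the most-significant byte.
So the memory order matches the most-significant-first order: 41 C9 31 19 63 E8.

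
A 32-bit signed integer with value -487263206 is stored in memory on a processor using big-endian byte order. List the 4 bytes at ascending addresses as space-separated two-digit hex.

E2 F4 F4 1A

Two's complement of -487263206 in 32 bits: 487263206 = 0x1D0B0BE6; invert → 0xE2F4F419; add 1 → 0xE2F4F41A.
Split into bytes (most-significant first): E2 F4 F4 1A.
Big-endian stores the most-significant byte at the lowest address.
So the memory order matches the most-significant-first order: E2 F4 F4 1A.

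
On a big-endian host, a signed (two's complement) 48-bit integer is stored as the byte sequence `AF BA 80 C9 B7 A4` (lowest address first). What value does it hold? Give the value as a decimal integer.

-88259417229404

Big-endian: lowest address holds the most-significant byte.
The bytes are already most-significant first: 0xAFBA80C9B7A4.
Top bit is set, so as a signed 48-bit value this is 0xAFBA80C9B7A4 − 2^48 = -88259417229404.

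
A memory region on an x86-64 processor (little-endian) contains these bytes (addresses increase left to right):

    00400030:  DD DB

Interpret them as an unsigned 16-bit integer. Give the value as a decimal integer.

Little-endian stores the least-significant byte at the lowest address.
Reassemble most-significant byte first: DB DD → 0xDBDD.
0xDBDD = 56285.

56285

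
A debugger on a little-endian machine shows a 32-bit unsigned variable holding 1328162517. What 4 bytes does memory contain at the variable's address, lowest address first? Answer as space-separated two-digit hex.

1328162517 in hexadecimal, padded to 32 bits, is 0x4F2A26D5.
Split into bytes (most-significant first): 4F 2A 26 D5.
Little-endian: lowest address holds the least-significant byte.
So at ascending addresses the bytes are D5 26 2A 4F.

D5 26 2A 4F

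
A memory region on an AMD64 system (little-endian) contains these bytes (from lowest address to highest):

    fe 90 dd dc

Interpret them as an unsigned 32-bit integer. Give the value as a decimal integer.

Little-endian: lowest address holds the least-significant byte.
Reassemble most-significant byte first: DC DD 90 FE → 0xDCDD90FE.
0xDCDD90FE = 3705508094.

3705508094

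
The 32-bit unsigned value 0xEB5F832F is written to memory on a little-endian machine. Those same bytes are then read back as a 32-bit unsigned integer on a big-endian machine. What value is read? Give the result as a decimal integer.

797138923

Stored little-endian, the bytes at ascending addresses are 2F 83 5F EB.
Read back as big-endian, the last byte is least significant, giving 0x2F835FEB.
0x2F835FEB = 797138923.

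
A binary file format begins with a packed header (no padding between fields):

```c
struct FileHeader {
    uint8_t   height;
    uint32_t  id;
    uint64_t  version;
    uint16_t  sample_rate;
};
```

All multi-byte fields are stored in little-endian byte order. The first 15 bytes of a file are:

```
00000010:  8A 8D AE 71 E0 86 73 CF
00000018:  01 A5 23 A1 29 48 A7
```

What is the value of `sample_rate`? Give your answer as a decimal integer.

42824

`sample_rate` follows `height` (1 B), `id` (4 B), `version` (8 B), so it starts at offset 1 + 4 + 8 = 13 and occupies 2 bytes.
Bytes at offsets 13..14: 48 A7.
In little-endian order the low byte comes first in memory.
Reassemble most-significant byte first: A7 48 → 0xA748.
0xA748 = 42824.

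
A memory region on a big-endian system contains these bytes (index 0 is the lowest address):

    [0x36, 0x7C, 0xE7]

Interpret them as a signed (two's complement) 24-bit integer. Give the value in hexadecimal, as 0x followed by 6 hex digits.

Big-endian stores the most-significant byte at the lowest address.
The bytes are already most-significant first: 0x367CE7.

0x367CE7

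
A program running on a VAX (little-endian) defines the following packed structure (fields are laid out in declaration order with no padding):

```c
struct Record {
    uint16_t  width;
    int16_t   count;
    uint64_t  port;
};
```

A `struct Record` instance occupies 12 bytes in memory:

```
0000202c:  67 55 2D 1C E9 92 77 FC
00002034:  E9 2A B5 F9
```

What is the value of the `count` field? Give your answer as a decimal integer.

`count` follows `width` (2 bytes), so it starts at byte offset 2 and occupies 2 bytes.
Bytes at offsets 2..3: 2D 1C.
In little-endian order the low byte comes first in memory.
Reassemble most-significant byte first: 1C 2D → 0x1C2D.
0x1C2D = 7213.

7213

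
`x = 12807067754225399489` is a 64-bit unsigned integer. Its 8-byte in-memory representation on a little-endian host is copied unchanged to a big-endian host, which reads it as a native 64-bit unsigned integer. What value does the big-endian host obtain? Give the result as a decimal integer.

12807067754225399489 in 64-bit hexadecimal is 0xB1BBD84488F6F6C1.
Stored little-endian, the bytes at ascending addresses are C1 F6 F6 88 44 D8 BB B1.
Read back as big-endian, the last byte is least significant, giving 0xC1F6F68844D8BBB1.
0xC1F6F68844D8BBB1 = 13976629558721952689.

13976629558721952689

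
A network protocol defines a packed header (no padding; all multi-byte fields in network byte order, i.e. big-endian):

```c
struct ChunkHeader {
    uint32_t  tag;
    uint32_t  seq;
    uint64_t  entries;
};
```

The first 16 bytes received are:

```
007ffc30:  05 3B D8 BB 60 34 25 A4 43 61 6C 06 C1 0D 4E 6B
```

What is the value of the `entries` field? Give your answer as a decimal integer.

4855280649546583659

`entries` follows `tag` (4 B), `seq` (4 B), so it starts at offset 4 + 4 = 8 and occupies 8 bytes.
Bytes at offsets 8..15: 43 61 6C 06 C1 0D 4E 6B.
Big-endian: lowest address holds the most-significant byte.
The bytes are already most-significant first: 0x43616C06C10D4E6B.
0x43616C06C10D4E6B = 4855280649546583659.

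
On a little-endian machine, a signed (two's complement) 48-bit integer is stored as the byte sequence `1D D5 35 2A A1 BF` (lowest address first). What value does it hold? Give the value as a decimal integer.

Little-endian stores the least-significant byte at the lowest address.
Reassemble most-significant byte first: BF A1 2A 35 D5 1D → 0xBFA12A35D51D.
Top bit is set, so as a signed 48-bit value this is 0xBFA12A35D51D − 2^48 = -70776057899747.

-70776057899747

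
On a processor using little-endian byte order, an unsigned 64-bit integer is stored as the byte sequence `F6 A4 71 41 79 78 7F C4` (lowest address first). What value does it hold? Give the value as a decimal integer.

In little-endian order the low byte comes first in memory.
Reassemble most-significant byte first: C4 7F 78 79 41 71 A4 F6 → 0xC47F78794171A4F6.
0xC47F78794171A4F6 = 14159168215660471542.

14159168215660471542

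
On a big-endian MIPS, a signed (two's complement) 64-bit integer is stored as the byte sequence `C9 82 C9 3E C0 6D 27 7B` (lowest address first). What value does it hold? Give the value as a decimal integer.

Big-endian stores the most-significant byte at the lowest address.
The bytes are already most-significant first: 0xC982C93EC06D277B.
Top bit is set, so as a signed 64-bit value this is 0xC982C93EC06D277B − 2^64 = -3926354653760116869.

-3926354653760116869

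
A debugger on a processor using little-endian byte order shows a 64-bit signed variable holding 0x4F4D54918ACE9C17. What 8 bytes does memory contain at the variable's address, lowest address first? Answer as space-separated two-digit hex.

17 9C CE 8A 91 54 4D 4F

Split into bytes (most-significant first): 4F 4D 54 91 8A CE 9C 17.
In little-endian order the low byte comes first in memory.
So at ascending addresses the bytes are 17 9C CE 8A 91 54 4D 4F.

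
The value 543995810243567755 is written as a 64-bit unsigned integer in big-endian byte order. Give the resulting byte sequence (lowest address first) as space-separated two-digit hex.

543995810243567755 in hexadecimal, padded to 64 bits, is 0x078CA94EA4DE608B.
Split into bytes (most-significant first): 07 8C A9 4E A4 DE 60 8B.
Big-endian stores the most-significant byte at the lowest address.
So the memory order matches the most-significant-first order: 07 8C A9 4E A4 DE 60 8B.

07 8C A9 4E A4 DE 60 8B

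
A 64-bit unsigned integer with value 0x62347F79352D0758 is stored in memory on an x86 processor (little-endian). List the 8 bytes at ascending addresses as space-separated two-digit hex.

Split into bytes (most-significant first): 62 34 7F 79 35 2D 07 58.
Little-endian: lowest address holds the least-significant byte.
So at ascending addresses the bytes are 58 07 2D 35 79 7F 34 62.

58 07 2D 35 79 7F 34 62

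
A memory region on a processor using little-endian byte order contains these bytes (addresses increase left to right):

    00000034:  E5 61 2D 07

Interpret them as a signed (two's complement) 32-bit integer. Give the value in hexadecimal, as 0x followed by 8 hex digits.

0x072D61E5

Little-endian stores the least-significant byte at the lowest address.
Reassemble most-significant byte first: 07 2D 61 E5 → 0x072D61E5.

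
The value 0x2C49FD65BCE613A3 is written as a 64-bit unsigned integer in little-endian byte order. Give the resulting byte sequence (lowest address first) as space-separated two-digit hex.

Split into bytes (most-significant first): 2C 49 FD 65 BC E6 13 A3.
Little-endian stores the least-significant byte at the lowest address.
So at ascending addresses the bytes are A3 13 E6 BC 65 FD 49 2C.

A3 13 E6 BC 65 FD 49 2C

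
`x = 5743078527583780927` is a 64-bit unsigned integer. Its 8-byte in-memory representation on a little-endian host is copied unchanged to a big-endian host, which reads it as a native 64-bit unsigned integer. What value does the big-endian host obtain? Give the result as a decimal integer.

4539855067641262927

5743078527583780927 in 64-bit hexadecimal is 0x4FB3837E21CE003F.
Stored little-endian, the bytes at ascending addresses are 3F 00 CE 21 7E 83 B3 4F.
Read back as big-endian, the last byte is least significant, giving 0x3F00CE217E83B34F.
0x3F00CE217E83B34F = 4539855067641262927.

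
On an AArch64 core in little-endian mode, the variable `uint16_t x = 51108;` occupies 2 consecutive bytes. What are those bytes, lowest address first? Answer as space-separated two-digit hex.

A4 C7

51108 in hexadecimal, padded to 16 bits, is 0xC7A4.
Split into bytes (most-significant first): C7 A4.
In little-endian order the low byte comes first in memory.
So at ascending addresses the bytes are A4 C7.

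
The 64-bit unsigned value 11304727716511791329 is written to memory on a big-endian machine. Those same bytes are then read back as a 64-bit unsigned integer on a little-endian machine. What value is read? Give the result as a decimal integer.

16264805656735113884

11304727716511791329 in 64-bit hexadecimal is 0x9CE275F69132B8E1.
Stored big-endian, the bytes at ascending addresses are 9C E2 75 F6 91 32 B8 E1.
Read back as little-endian, the first byte is least significant, giving 0xE1B83291F675E29C.
0xE1B83291F675E29C = 16264805656735113884.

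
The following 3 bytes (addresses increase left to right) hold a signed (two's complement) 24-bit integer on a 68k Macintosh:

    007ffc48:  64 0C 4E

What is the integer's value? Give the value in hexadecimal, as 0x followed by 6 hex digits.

In big-endian order the high byte comes first in memory.
The bytes are already most-significant first: 0x640C4E.

0x640C4E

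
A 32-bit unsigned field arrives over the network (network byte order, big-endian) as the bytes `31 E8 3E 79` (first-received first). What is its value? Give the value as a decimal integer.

837303929

In big-endian order the high byte comes first in memory.
The bytes are already most-significant first: 0x31E83E79.
0x31E83E79 = 837303929.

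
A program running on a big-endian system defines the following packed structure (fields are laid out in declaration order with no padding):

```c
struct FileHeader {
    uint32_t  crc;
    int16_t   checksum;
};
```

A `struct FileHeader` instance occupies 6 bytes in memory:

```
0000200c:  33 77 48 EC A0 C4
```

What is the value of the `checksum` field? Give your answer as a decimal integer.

-24380

`checksum` follows `crc` (4 bytes), so it starts at byte offset 4 and occupies 2 bytes.
Bytes at offsets 4..5: A0 C4.
In big-endian order the high byte comes first in memory.
The bytes are already most-significant first: 0xA0C4.
Top bit is set, so as a signed 16-bit value this is 0xA0C4 − 2^16 = -24380.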